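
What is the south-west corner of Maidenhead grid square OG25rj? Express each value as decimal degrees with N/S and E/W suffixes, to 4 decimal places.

Field O=14, G=6: +14·20° lon, +6·10° lat → SW at lon 100°, lat -30°.
Square 2, 5: +2·2° lon, +5·1° lat → SW at lon 104°, lat -25°.
Subsquare r=17, j=9: +17·0.0833333° lon, +9·0.0416667° lat → SW at lon 105.417°, lat -24.625°.
latitude 24.6250° S, longitude 105.4167° E.

24.6250° S, 105.4167° E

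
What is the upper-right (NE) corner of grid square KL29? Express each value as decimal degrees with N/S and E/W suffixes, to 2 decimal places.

30.00° N, 26.00° E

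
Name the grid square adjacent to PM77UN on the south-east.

PM77vm

Longitude subsquare u = 20; +1 → 21 = v.
Latitude subsquare n = 13; −1 → 12 = m.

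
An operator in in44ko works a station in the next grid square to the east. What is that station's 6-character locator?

Longitude subsquare k = 10; +1 → 11 = l.
The latitude characters are unchanged.

IN44lo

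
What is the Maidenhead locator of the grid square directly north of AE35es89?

Latitude extended square 9; +1 → 10, wraps to 0, carry into subsquare.
Latitude subsquare s = 18; +1 → 19 = t.
The longitude characters are unchanged.

AE35et80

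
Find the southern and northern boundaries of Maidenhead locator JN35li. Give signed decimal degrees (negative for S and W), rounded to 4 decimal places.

Field J=9, N=13: +9·20° lon, +13·10° lat → SW at lon 0°, lat 40°.
Square 3, 5: +3·2° lon, +5·1° lat → SW at lon 6°, lat 45°.
Subsquare l=11, i=8: +11·0.0833333° lon, +8·0.0416667° lat → SW at lon 6.91667°, lat 45.3333°.
Cell spans 0.0833333° lon × 0.0416667° lat.
south 45.3333, north 45.3750.

45.3333, 45.3750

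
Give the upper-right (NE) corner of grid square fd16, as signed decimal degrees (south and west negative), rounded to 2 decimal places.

-53.00, -76.00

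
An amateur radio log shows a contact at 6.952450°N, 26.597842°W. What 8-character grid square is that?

HJ66qw88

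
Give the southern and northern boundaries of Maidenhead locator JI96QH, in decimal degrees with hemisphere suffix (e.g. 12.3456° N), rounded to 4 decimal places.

3.7083° S, 3.6667° S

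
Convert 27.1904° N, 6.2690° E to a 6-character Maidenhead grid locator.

JL37de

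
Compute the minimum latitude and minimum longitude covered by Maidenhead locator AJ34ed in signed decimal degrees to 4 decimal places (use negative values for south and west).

Field A=0, J=9: +0·20° lon, +9·10° lat → SW at lon -180°, lat 0°.
Square 3, 4: +3·2° lon, +4·1° lat → SW at lon -174°, lat 4°.
Subsquare e=4, d=3: +4·0.0833333° lon, +3·0.0416667° lat → SW at lon -173.667°, lat 4.125°.
latitude 4.1250, longitude -173.6667.

4.1250, -173.6667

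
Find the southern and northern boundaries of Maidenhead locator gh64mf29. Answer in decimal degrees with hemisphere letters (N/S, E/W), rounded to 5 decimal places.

Field G=6, H=7: +6·20° lon, +7·10° lat → SW at lon -60°, lat -20°.
Square 6, 4: +6·2° lon, +4·1° lat → SW at lon -48°, lat -16°.
Subsquare m=12, f=5: +12·0.0833333° lon, +5·0.0416667° lat → SW at lon -47°, lat -15.7917°.
Extended square 2, 9: +2·0.00833333° lon, +9·0.00416667° lat → SW at lon -46.9833°, lat -15.7542°.
Cell spans 0.00833333° lon × 0.00416667° lat.
south 15.75417° S, north 15.75000° S.

15.75417° S, 15.75000° S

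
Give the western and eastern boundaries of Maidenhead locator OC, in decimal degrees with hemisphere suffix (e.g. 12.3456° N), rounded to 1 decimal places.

Field O=14, C=2: +14·20° lon, +2·10° lat → SW at lon 100°, lat -70°.
Cell spans 20° lon × 10° lat.
west 100.0° E, east 120.0° E.

100.0° E, 120.0° E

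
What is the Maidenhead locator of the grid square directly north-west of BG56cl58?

Longitude extended square 5; −1 → 4.
Latitude extended square 8; +1 → 9.

BG56cl49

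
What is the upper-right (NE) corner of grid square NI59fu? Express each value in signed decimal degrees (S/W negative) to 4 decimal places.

Field N=13, I=8: +13·20° lon, +8·10° lat → SW at lon 80°, lat -10°.
Square 5, 9: +5·2° lon, +9·1° lat → SW at lon 90°, lat -1°.
Subsquare f=5, u=20: +5·0.0833333° lon, +20·0.0416667° lat → SW at lon 90.4167°, lat -0.166667°.
Cell spans 0.0833333° lon × 0.0416667° lat. NE corner is SW corner plus one full cell.
latitude -0.1250, longitude 90.5000.

-0.1250, 90.5000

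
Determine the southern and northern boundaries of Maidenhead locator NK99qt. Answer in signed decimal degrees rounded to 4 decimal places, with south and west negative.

19.7917, 19.8333

Field N=13, K=10: +13·20° lon, +10·10° lat → SW at lon 80°, lat 10°.
Square 9, 9: +9·2° lon, +9·1° lat → SW at lon 98°, lat 19°.
Subsquare q=16, t=19: +16·0.0833333° lon, +19·0.0416667° lat → SW at lon 99.3333°, lat 19.7917°.
Cell spans 0.0833333° lon × 0.0416667° lat.
south 19.7917, north 19.8333.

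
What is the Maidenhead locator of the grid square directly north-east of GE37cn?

GE37do

Longitude subsquare c = 2; +1 → 3 = d.
Latitude subsquare n = 13; +1 → 14 = o.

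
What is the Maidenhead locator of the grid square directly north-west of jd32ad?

JD22xe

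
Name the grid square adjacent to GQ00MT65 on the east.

Longitude extended square 6; +1 → 7.
The latitude characters are unchanged.

GQ00mt75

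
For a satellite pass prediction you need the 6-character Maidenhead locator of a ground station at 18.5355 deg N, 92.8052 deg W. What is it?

Shift to the Maidenhead origin (180°W, 90°S): lon 87.1948, lat 108.5355.
Field (20°×10°, letters A–R): 87.1948/20 → 4 → E, 108.5355/10 → 10 → K; chars EK.
Square (2°×1°, digits 0–9): 7.1948/2 → 3, 8.5355/1 → 8; chars 38.
Subsquare (5′×2.5′, letters a–x): 1.1948/0.0833333 → 14 → o, 0.5355/0.0416667 → 12 → m; chars om.

EK38om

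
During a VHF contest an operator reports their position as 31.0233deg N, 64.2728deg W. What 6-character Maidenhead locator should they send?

Shift to the Maidenhead origin (180°W, 90°S): lon 115.7272, lat 121.0233.
Field (20°×10°, letters A–R): lon ⌊115.7272/20⌋ = 5 → F; lat ⌊121.0233/10⌋ = 12 → M.
Square (2°×1°, digits 0–9): lon ⌊15.7272/2⌋ = 7; lat ⌊1.0233/1⌋ = 1.
Subsquare (5′×2.5′, letters a–x): lon ⌊1.7272/0.0833333⌋ = 20 → u; lat ⌊0.0233/0.0416667⌋ = 0 → a.

FM71ua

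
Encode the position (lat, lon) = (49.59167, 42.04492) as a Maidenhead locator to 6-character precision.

LN19ao

Shift to the Maidenhead origin (180°W, 90°S): lon 222.0449, lat 139.5917.
Field (20°×10°, letters A–R): lon ⌊222.0449/20⌋ = 11 → L; lat ⌊139.5917/10⌋ = 13 → N.
Square (2°×1°, digits 0–9): lon ⌊2.0449/2⌋ = 1; lat ⌊9.5917/1⌋ = 9.
Subsquare (5′×2.5′, letters a–x): lon ⌊0.0449/0.0833333⌋ = 0 → a; lat ⌊0.5917/0.0416667⌋ = 14 → o.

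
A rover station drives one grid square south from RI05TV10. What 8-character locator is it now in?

RI05tu19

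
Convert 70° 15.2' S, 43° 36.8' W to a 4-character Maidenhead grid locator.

Offset from 180°W / 90°S: lon 136.39°, lat 19.75°.
Field: 136.39/20 → 6 → G, 19.75/10 → 1 → B; chars GB.
Square: 16.39/2 → 8, 9.75/1 → 9; chars 89.

GB89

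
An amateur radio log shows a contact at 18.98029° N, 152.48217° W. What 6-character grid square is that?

Add 180° to longitude and 90° to latitude: 27.5178, 108.9803.
Field: 27.5178/20 → 1 → B, 108.9803/10 → 10 → K; chars BK.
Square: 7.5178/2 → 3, 8.9803/1 → 8; chars 38.
Subsquare: 1.5178/0.0833333 → 18 → s, 0.9803/0.0416667 → 23 → x; chars sx.

BK38sx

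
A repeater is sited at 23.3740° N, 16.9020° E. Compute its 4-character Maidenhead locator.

JL83

Add 180° to longitude and 90° to latitude: 196.90, 113.37.
Field: lon ⌊196.90/20⌋ = 9 → J; lat ⌊113.37/10⌋ = 11 → L.
Square: lon ⌊16.90/2⌋ = 8; lat ⌊3.37/1⌋ = 3.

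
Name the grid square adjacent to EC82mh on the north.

Latitude subsquare h = 7; +1 → 8 = i.
The longitude characters are unchanged.

EC82mi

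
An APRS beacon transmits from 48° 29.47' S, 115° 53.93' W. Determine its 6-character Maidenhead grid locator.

Offset from 180°W / 90°S: lon 64.1012°, lat 41.5088°.
Field (20°×10°, letters A–R): lon ⌊64.1012/20⌋ = 3 → D; lat ⌊41.5088/10⌋ = 4 → E.
Square (2°×1°, digits 0–9): lon ⌊4.1012/2⌋ = 2; lat ⌊1.5088/1⌋ = 1.
Subsquare (5′×2.5′, letters a–x): lon ⌊0.1012/0.0833333⌋ = 1 → b; lat ⌊0.5088/0.0416667⌋ = 12 → m.

DE21bm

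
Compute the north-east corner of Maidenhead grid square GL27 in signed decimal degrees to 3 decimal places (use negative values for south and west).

28.000, -54.000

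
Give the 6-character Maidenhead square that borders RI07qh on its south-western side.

RI07pg

Longitude subsquare q = 16; −1 → 15 = p.
Latitude subsquare h = 7; −1 → 6 = g.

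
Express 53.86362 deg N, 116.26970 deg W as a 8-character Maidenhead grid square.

Add 180° to longitude and 90° to latitude: 63.73030, 143.86362.
Field: 63.73030/20 → 3 → D, 143.86362/10 → 14 → O; chars DO.
Square: 3.73030/2 → 1, 3.86362/1 → 3; chars 13.
Subsquare: 1.73030/0.0833333 → 20 → u, 0.86362/0.0416667 → 20 → u; chars uu.
Extended square: 0.06363/0.00833333 → 7, 0.03029/0.00416667 → 7; chars 77.

DO13uu77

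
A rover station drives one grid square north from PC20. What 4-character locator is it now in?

PC21

Latitude square 0; +1 → 1.
The longitude characters are unchanged.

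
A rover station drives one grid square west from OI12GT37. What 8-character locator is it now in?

Longitude extended square 3; −1 → 2.
The latitude characters are unchanged.

OI12gt27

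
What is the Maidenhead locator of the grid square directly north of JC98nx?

Latitude subsquare x = 23; +1 → 24, wraps to 0 = a, carry into square.
Latitude square 8; +1 → 9.
The longitude characters are unchanged.

JC99na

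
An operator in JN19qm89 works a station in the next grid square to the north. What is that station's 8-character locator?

JN19qn80

Latitude extended square 9; +1 → 10, wraps to 0, carry into subsquare.
Latitude subsquare m = 12; +1 → 13 = n.
The longitude characters are unchanged.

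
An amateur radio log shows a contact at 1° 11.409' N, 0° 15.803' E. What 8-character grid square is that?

JJ01de15

Add 180° to longitude and 90° to latitude: 180.26338, 91.19015.
Field: lon ⌊180.26338/20⌋ = 9 → J; lat ⌊91.19015/10⌋ = 9 → J.
Square: lon ⌊0.26338/2⌋ = 0; lat ⌊1.19015/1⌋ = 1.
Subsquare: lon ⌊0.26338/0.0833333⌋ = 3 → d; lat ⌊0.19015/0.0416667⌋ = 4 → e.
Extended square: lon ⌊0.01338/0.00833333⌋ = 1; lat ⌊0.02348/0.00416667⌋ = 5.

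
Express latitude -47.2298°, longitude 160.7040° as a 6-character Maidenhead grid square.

Offset from 180°W / 90°S: lon 340.7040°, lat 42.7702°.
Field: 340.7040/20 → 17 → R, 42.7702/10 → 4 → E; chars RE.
Square: 0.7040/2 → 0, 2.7702/1 → 2; chars 02.
Subsquare: 0.7040/0.0833333 → 8 → i, 0.7702/0.0416667 → 18 → s; chars is.

RE02is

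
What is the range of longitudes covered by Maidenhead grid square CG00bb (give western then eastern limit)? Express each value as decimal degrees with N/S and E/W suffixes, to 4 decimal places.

139.9167° W, 139.8333° W

Field C=2, G=6: +2·20° lon, +6·10° lat → SW at lon -140°, lat -30°.
Square 0, 0: +0·2° lon, +0·1° lat → SW at lon -140°, lat -30°.
Subsquare b=1, b=1: +1·0.0833333° lon, +1·0.0416667° lat → SW at lon -139.917°, lat -29.9583°.
Cell spans 0.0833333° lon × 0.0416667° lat.
west 139.9167° W, east 139.8333° W.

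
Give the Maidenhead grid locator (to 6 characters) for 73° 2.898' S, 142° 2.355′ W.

Offset from 180°W / 90°S: lon 37.9607°, lat 16.9517°.
Field (20°×10°, letters A–R): 37.9607/20 → 1 → B, 16.9517/10 → 1 → B; chars BB.
Square (2°×1°, digits 0–9): 17.9607/2 → 8, 6.9517/1 → 6; chars 86.
Subsquare (5′×2.5′, letters a–x): 1.9607/0.0833333 → 23 → x, 0.9517/0.0416667 → 22 → w; chars xw.

BB86xw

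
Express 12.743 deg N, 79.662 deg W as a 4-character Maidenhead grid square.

FK02

Shift to the Maidenhead origin (180°W, 90°S): lon 100.34, lat 102.74.
Field: 100.34/20 → 5 → F, 102.74/10 → 10 → K; chars FK.
Square: 0.34/2 → 0, 2.74/1 → 2; chars 02.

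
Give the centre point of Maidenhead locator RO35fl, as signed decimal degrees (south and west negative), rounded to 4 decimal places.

55.4792, 166.4583

Field R=17, O=14: +17·20° lon, +14·10° lat → SW at lon 160°, lat 50°.
Square 3, 5: +3·2° lon, +5·1° lat → SW at lon 166°, lat 55°.
Subsquare f=5, l=11: +5·0.0833333° lon, +11·0.0416667° lat → SW at lon 166.417°, lat 55.4583°.
Cell spans 0.0833333° lon × 0.0416667° lat. Centre is SW corner plus half of each.
latitude 55.4792, longitude 166.4583.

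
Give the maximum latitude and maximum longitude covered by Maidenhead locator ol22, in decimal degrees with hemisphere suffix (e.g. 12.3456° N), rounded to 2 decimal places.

23.00° N, 106.00° E

Field O=14, L=11: +14·20° lon, +11·10° lat → SW at lon 100°, lat 20°.
Square 2, 2: +2·2° lon, +2·1° lat → SW at lon 104°, lat 22°.
Cell spans 2° lon × 1° lat. NE corner is SW corner plus one full cell.
latitude 23.00° N, longitude 106.00° E.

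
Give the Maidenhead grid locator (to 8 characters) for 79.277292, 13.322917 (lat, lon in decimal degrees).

JQ69pg86

Offset from 180°W / 90°S: lon 193.32292°, lat 169.27729°.
Field: 193.32292/20 → 9 → J, 169.27729/10 → 16 → Q; chars JQ.
Square: 13.32292/2 → 6, 9.27729/1 → 9; chars 69.
Subsquare: 1.32292/0.0833333 → 15 → p, 0.27729/0.0416667 → 6 → g; chars pg.
Extended square: 0.07292/0.00833333 → 8, 0.02729/0.00416667 → 6; chars 86.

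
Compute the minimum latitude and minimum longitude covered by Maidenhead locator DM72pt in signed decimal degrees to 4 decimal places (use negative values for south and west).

32.7917, -104.7500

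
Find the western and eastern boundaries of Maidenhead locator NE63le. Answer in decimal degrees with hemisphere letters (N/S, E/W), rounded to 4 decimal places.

Field N=13, E=4: +13·20° lon, +4·10° lat → SW at lon 80°, lat -50°.
Square 6, 3: +6·2° lon, +3·1° lat → SW at lon 92°, lat -47°.
Subsquare l=11, e=4: +11·0.0833333° lon, +4·0.0416667° lat → SW at lon 92.9167°, lat -46.8333°.
Cell spans 0.0833333° lon × 0.0416667° lat.
west 92.9167° E, east 93.0000° E.

92.9167° E, 93.0000° E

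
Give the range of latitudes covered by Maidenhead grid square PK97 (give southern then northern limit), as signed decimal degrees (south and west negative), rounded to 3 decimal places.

Field P=15, K=10: +15·20° lon, +10·10° lat → SW at lon 120°, lat 10°.
Square 9, 7: +9·2° lon, +7·1° lat → SW at lon 138°, lat 17°.
Cell spans 2° lon × 1° lat.
south 17.000, north 18.000.

17.000, 18.000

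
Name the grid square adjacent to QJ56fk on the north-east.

Longitude subsquare f = 5; +1 → 6 = g.
Latitude subsquare k = 10; +1 → 11 = l.

QJ56gl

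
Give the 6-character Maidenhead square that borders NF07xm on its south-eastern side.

Longitude subsquare x = 23; +1 → 24, wraps to 0 = a, carry into square.
Longitude square 0; +1 → 1.
Latitude subsquare m = 12; −1 → 11 = l.

NF17al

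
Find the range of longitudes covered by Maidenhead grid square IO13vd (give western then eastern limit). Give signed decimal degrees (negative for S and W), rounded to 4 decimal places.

Field I=8, O=14: +8·20° lon, +14·10° lat → SW at lon -20°, lat 50°.
Square 1, 3: +1·2° lon, +3·1° lat → SW at lon -18°, lat 53°.
Subsquare v=21, d=3: +21·0.0833333° lon, +3·0.0416667° lat → SW at lon -16.25°, lat 53.125°.
Cell spans 0.0833333° lon × 0.0416667° lat.
west -16.2500, east -16.1667.

-16.2500, -16.1667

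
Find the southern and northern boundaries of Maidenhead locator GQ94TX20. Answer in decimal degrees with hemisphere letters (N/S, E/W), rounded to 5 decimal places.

74.95833° N, 74.96250° N

Field G=6, Q=16: +6·20° lon, +16·10° lat → SW at lon -60°, lat 70°.
Square 9, 4: +9·2° lon, +4·1° lat → SW at lon -42°, lat 74°.
Subsquare t=19, x=23: +19·0.0833333° lon, +23·0.0416667° lat → SW at lon -40.4167°, lat 74.9583°.
Extended square 2, 0: +2·0.00833333° lon, +0·0.00416667° lat → SW at lon -40.4°, lat 74.9583°.
Cell spans 0.00833333° lon × 0.00416667° lat.
south 74.95833° N, north 74.96250° N.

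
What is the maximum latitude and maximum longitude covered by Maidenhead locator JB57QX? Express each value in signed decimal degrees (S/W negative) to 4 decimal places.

Field J=9, B=1: +9·20° lon, +1·10° lat → SW at lon 0°, lat -80°.
Square 5, 7: +5·2° lon, +7·1° lat → SW at lon 10°, lat -73°.
Subsquare q=16, x=23: +16·0.0833333° lon, +23·0.0416667° lat → SW at lon 11.3333°, lat -72.0417°.
Cell spans 0.0833333° lon × 0.0416667° lat. NE corner is SW corner plus one full cell.
latitude -72.0000, longitude 11.4167.

-72.0000, 11.4167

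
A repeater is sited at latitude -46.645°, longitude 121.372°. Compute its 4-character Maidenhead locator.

PE03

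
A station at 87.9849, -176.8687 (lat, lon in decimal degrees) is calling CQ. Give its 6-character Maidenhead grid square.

Shift to the Maidenhead origin (180°W, 90°S): lon 3.1313, lat 177.9849.
Field: 3.1313/20 → 0 → A, 177.9849/10 → 17 → R; chars AR.
Square: 3.1313/2 → 1, 7.9849/1 → 7; chars 17.
Subsquare: 1.1313/0.0833333 → 13 → n, 0.9849/0.0416667 → 23 → x; chars nx.

AR17nx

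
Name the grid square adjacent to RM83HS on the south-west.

Longitude subsquare h = 7; −1 → 6 = g.
Latitude subsquare s = 18; −1 → 17 = r.

RM83gr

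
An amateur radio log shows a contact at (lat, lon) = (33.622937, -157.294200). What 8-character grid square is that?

Add 180° to longitude and 90° to latitude: 22.70580, 123.62294.
Field: 22.70580/20 → 1 → B, 123.62294/10 → 12 → M; chars BM.
Square: 2.70580/2 → 1, 3.62294/1 → 3; chars 13.
Subsquare: 0.70580/0.0833333 → 8 → i, 0.62294/0.0416667 → 14 → o; chars io.
Extended square: 0.03913/0.00833333 → 4, 0.03960/0.00416667 → 9; chars 49.

BM13io49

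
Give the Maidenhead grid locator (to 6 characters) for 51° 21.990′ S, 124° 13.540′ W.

CD78vp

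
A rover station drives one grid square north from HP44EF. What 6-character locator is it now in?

HP44eg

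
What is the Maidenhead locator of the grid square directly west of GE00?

FE90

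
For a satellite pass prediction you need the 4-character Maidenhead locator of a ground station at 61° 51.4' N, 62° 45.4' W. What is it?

Add 180° to longitude and 90° to latitude: 117.24, 151.86.
Field (20°×10°, letters A–R): 117.24/20 → 5 → F, 151.86/10 → 15 → P; chars FP.
Square (2°×1°, digits 0–9): 17.24/2 → 8, 1.86/1 → 1; chars 81.

FP81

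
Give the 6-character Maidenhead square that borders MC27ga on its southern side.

MC26gx

Latitude subsquare a = 0; −1 → -1, wraps to 23 = x, carry into square.
Latitude square 7; −1 → 6.
The longitude characters are unchanged.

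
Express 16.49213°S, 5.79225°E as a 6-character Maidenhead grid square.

JH23vm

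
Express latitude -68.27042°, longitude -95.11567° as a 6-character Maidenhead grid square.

EC21kr

Add 180° to longitude and 90° to latitude: 84.8843, 21.7296.
Field: lon ⌊84.8843/20⌋ = 4 → E; lat ⌊21.7296/10⌋ = 2 → C.
Square: lon ⌊4.8843/2⌋ = 2; lat ⌊1.7296/1⌋ = 1.
Subsquare: lon ⌊0.8843/0.0833333⌋ = 10 → k; lat ⌊0.7296/0.0416667⌋ = 17 → r.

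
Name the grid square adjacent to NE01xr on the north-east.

Longitude subsquare x = 23; +1 → 24, wraps to 0 = a, carry into square.
Longitude square 0; +1 → 1.
Latitude subsquare r = 17; +1 → 18 = s.

NE11as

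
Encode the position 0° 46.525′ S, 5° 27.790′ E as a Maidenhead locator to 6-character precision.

JI29rf

Offset from 180°W / 90°S: lon 185.4632°, lat 89.2246°.
Field: lon ⌊185.4632/20⌋ = 9 → J; lat ⌊89.2246/10⌋ = 8 → I.
Square: lon ⌊5.4632/2⌋ = 2; lat ⌊9.2246/1⌋ = 9.
Subsquare: lon ⌊1.4632/0.0833333⌋ = 17 → r; lat ⌊0.2246/0.0416667⌋ = 5 → f.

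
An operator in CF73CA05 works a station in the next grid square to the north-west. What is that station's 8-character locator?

CF73ba96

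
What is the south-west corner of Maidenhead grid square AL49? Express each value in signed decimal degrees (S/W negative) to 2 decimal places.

29.00, -172.00

Field A=0, L=11: +0·20° lon, +11·10° lat → SW at lon -180°, lat 20°.
Square 4, 9: +4·2° lon, +9·1° lat → SW at lon -172°, lat 29°.
latitude 29.00, longitude -172.00.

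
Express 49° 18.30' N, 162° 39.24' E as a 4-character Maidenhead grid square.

RN19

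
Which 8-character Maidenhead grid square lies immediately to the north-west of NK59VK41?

NK59vk32

Longitude extended square 4; −1 → 3.
Latitude extended square 1; +1 → 2.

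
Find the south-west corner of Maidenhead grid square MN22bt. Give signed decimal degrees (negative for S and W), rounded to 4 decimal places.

42.7917, 64.0833

Field M=12, N=13: +12·20° lon, +13·10° lat → SW at lon 60°, lat 40°.
Square 2, 2: +2·2° lon, +2·1° lat → SW at lon 64°, lat 42°.
Subsquare b=1, t=19: +1·0.0833333° lon, +19·0.0416667° lat → SW at lon 64.0833°, lat 42.7917°.
latitude 42.7917, longitude 64.0833.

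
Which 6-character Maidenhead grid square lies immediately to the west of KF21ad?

KF11xd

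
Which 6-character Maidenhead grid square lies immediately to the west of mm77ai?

MM67xi

Longitude subsquare a = 0; −1 → -1, wraps to 23 = x, carry into square.
Longitude square 7; −1 → 6.
The latitude characters are unchanged.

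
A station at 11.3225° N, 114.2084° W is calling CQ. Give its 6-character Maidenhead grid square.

DK21vh

Shift to the Maidenhead origin (180°W, 90°S): lon 65.7916, lat 101.3225.
Field: lon ⌊65.7916/20⌋ = 3 → D; lat ⌊101.3225/10⌋ = 10 → K.
Square: lon ⌊5.7916/2⌋ = 2; lat ⌊1.3225/1⌋ = 1.
Subsquare: lon ⌊1.7916/0.0833333⌋ = 21 → v; lat ⌊0.3225/0.0416667⌋ = 7 → h.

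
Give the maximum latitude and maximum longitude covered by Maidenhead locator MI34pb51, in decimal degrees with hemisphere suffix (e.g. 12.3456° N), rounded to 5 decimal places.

Field M=12, I=8: +12·20° lon, +8·10° lat → SW at lon 60°, lat -10°.
Square 3, 4: +3·2° lon, +4·1° lat → SW at lon 66°, lat -6°.
Subsquare p=15, b=1: +15·0.0833333° lon, +1·0.0416667° lat → SW at lon 67.25°, lat -5.95833°.
Extended square 5, 1: +5·0.00833333° lon, +1·0.00416667° lat → SW at lon 67.2917°, lat -5.95417°.
Cell spans 0.00833333° lon × 0.00416667° lat. NE corner is SW corner plus one full cell.
latitude 5.95000° S, longitude 67.30000° E.

5.95000° S, 67.30000° E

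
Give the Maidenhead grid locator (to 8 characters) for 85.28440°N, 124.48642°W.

CR75sg18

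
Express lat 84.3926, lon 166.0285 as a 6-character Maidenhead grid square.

RR34aj

Add 180° to longitude and 90° to latitude: 346.0285, 174.3926.
Field: lon ⌊346.0285/20⌋ = 17 → R; lat ⌊174.3926/10⌋ = 17 → R.
Square: lon ⌊6.0285/2⌋ = 3; lat ⌊4.3926/1⌋ = 4.
Subsquare: lon ⌊0.0285/0.0833333⌋ = 0 → a; lat ⌊0.3926/0.0416667⌋ = 9 → j.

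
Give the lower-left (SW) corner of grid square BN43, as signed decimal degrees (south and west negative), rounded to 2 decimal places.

43.00, -152.00

Field B=1, N=13: +1·20° lon, +13·10° lat → SW at lon -160°, lat 40°.
Square 4, 3: +4·2° lon, +3·1° lat → SW at lon -152°, lat 43°.
latitude 43.00, longitude -152.00.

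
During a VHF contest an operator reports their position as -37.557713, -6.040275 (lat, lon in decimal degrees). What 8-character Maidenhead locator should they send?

Add 180° to longitude and 90° to latitude: 173.95972, 52.44229.
Field: lon ⌊173.95972/20⌋ = 8 → I; lat ⌊52.44229/10⌋ = 5 → F.
Square: lon ⌊13.95972/2⌋ = 6; lat ⌊2.44229/1⌋ = 2.
Subsquare: lon ⌊1.95972/0.0833333⌋ = 23 → x; lat ⌊0.44229/0.0416667⌋ = 10 → k.
Extended square: lon ⌊0.04306/0.00833333⌋ = 5; lat ⌊0.02562/0.00416667⌋ = 6.

IF62xk56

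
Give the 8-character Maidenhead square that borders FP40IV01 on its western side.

Longitude extended square 0; −1 → -1, wraps to 9, carry into subsquare.
Longitude subsquare i = 8; −1 → 7 = h.
The latitude characters are unchanged.

FP40hv91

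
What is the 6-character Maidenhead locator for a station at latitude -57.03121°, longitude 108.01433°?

Add 180° to longitude and 90° to latitude: 288.0143, 32.9688.
Field: 288.0143/20 → 14 → O, 32.9688/10 → 3 → D; chars OD.
Square: 8.0143/2 → 4, 2.9688/1 → 2; chars 42.
Subsquare: 0.0143/0.0833333 → 0 → a, 0.9688/0.0416667 → 23 → x; chars ax.

OD42ax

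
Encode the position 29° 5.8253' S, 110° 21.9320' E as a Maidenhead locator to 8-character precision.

OG50ev36

Add 180° to longitude and 90° to latitude: 290.36553, 60.90291.
Field: lon ⌊290.36553/20⌋ = 14 → O; lat ⌊60.90291/10⌋ = 6 → G.
Square: lon ⌊10.36553/2⌋ = 5; lat ⌊0.90291/1⌋ = 0.
Subsquare: lon ⌊0.36553/0.0833333⌋ = 4 → e; lat ⌊0.90291/0.0416667⌋ = 21 → v.
Extended square: lon ⌊0.03220/0.00833333⌋ = 3; lat ⌊0.02791/0.00416667⌋ = 6.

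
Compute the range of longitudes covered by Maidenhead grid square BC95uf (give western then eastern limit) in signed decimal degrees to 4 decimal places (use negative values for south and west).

-140.3333, -140.2500

Field B=1, C=2: +1·20° lon, +2·10° lat → SW at lon -160°, lat -70°.
Square 9, 5: +9·2° lon, +5·1° lat → SW at lon -142°, lat -65°.
Subsquare u=20, f=5: +20·0.0833333° lon, +5·0.0416667° lat → SW at lon -140.333°, lat -64.7917°.
Cell spans 0.0833333° lon × 0.0416667° lat.
west -140.3333, east -140.2500.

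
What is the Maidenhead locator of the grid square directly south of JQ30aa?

Latitude subsquare a = 0; −1 → -1, wraps to 23 = x, carry into square.
Latitude square 0; −1 → -1, wraps to 9, carry into field.
Latitude field Q = 16; −1 → 15 = P.
The longitude characters are unchanged.

JP39ax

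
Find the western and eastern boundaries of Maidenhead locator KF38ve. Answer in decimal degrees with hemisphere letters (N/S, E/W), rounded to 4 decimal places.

Field K=10, F=5: +10·20° lon, +5·10° lat → SW at lon 20°, lat -40°.
Square 3, 8: +3·2° lon, +8·1° lat → SW at lon 26°, lat -32°.
Subsquare v=21, e=4: +21·0.0833333° lon, +4·0.0416667° lat → SW at lon 27.75°, lat -31.8333°.
Cell spans 0.0833333° lon × 0.0416667° lat.
west 27.7500° E, east 27.8333° E.

27.7500° E, 27.8333° E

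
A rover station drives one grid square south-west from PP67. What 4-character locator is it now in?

Longitude square 6; −1 → 5.
Latitude square 7; −1 → 6.

PP56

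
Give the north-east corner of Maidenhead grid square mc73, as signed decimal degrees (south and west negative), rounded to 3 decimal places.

Field M=12, C=2: +12·20° lon, +2·10° lat → SW at lon 60°, lat -70°.
Square 7, 3: +7·2° lon, +3·1° lat → SW at lon 74°, lat -67°.
Cell spans 2° lon × 1° lat. NE corner is SW corner plus one full cell.
latitude -66.000, longitude 76.000.

-66.000, 76.000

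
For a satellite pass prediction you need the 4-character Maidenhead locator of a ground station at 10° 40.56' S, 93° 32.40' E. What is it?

Add 180° to longitude and 90° to latitude: 273.54, 79.32.
Field: lon ⌊273.54/20⌋ = 13 → N; lat ⌊79.32/10⌋ = 7 → H.
Square: lon ⌊13.54/2⌋ = 6; lat ⌊9.32/1⌋ = 9.

NH69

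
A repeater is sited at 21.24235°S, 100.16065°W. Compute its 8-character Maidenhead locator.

DG98ws01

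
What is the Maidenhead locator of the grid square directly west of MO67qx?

MO67px

Longitude subsquare q = 16; −1 → 15 = p.
The latitude characters are unchanged.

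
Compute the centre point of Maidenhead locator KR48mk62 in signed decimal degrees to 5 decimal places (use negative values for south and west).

88.42708, 29.05417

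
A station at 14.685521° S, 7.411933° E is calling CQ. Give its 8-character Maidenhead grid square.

Shift to the Maidenhead origin (180°W, 90°S): lon 187.41193, lat 75.31448.
Field (20°×10°, letters A–R): 187.41193/20 → 9 → J, 75.31448/10 → 7 → H; chars JH.
Square (2°×1°, digits 0–9): 7.41193/2 → 3, 5.31448/1 → 5; chars 35.
Subsquare (5′×2.5′, letters a–x): 1.41193/0.0833333 → 16 → q, 0.31448/0.0416667 → 7 → h; chars qh.
Extended square (30″×15″, digits 0–9): 0.07860/0.00833333 → 9, 0.02281/0.00416667 → 5; chars 95.

JH35qh95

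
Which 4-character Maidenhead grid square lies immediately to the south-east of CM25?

CM34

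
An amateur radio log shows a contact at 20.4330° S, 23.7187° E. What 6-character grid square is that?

KG19un

Add 180° to longitude and 90° to latitude: 203.7187, 69.5670.
Field: lon ⌊203.7187/20⌋ = 10 → K; lat ⌊69.5670/10⌋ = 6 → G.
Square: lon ⌊3.7187/2⌋ = 1; lat ⌊9.5670/1⌋ = 9.
Subsquare: lon ⌊1.7187/0.0833333⌋ = 20 → u; lat ⌊0.5670/0.0416667⌋ = 13 → n.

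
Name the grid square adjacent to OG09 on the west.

NG99

Longitude square 0; −1 → -1, wraps to 9, carry into field.
Longitude field O = 14; −1 → 13 = N.
The latitude characters are unchanged.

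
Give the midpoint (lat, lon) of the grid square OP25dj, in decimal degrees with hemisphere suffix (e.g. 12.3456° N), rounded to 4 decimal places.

Field O=14, P=15: +14·20° lon, +15·10° lat → SW at lon 100°, lat 60°.
Square 2, 5: +2·2° lon, +5·1° lat → SW at lon 104°, lat 65°.
Subsquare d=3, j=9: +3·0.0833333° lon, +9·0.0416667° lat → SW at lon 104.25°, lat 65.375°.
Cell spans 0.0833333° lon × 0.0416667° lat. Centre is SW corner plus half of each.
latitude 65.3958° N, longitude 104.2917° E.

65.3958° N, 104.2917° E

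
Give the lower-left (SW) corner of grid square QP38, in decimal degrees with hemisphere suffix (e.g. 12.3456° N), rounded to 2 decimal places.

68.00° N, 146.00° E

Field Q=16, P=15: +16·20° lon, +15·10° lat → SW at lon 140°, lat 60°.
Square 3, 8: +3·2° lon, +8·1° lat → SW at lon 146°, lat 68°.
latitude 68.00° N, longitude 146.00° E.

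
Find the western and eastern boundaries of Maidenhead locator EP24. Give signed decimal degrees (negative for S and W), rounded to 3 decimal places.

-96.000, -94.000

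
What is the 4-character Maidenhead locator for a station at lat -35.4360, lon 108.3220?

OF44

Offset from 180°W / 90°S: lon 288.32°, lat 54.56°.
Field: lon ⌊288.32/20⌋ = 14 → O; lat ⌊54.56/10⌋ = 5 → F.
Square: lon ⌊8.32/2⌋ = 4; lat ⌊4.56/1⌋ = 4.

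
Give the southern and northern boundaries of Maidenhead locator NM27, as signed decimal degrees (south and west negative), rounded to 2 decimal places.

Field N=13, M=12: +13·20° lon, +12·10° lat → SW at lon 80°, lat 30°.
Square 2, 7: +2·2° lon, +7·1° lat → SW at lon 84°, lat 37°.
Cell spans 2° lon × 1° lat.
south 37.00, north 38.00.

37.00, 38.00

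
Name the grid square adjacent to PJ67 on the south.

PJ66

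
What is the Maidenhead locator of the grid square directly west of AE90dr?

AE90cr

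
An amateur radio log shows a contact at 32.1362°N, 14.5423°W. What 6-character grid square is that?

IM22rd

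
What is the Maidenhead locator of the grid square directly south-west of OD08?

ND97

Longitude square 0; −1 → -1, wraps to 9, carry into field.
Longitude field O = 14; −1 → 13 = N.
Latitude square 8; −1 → 7.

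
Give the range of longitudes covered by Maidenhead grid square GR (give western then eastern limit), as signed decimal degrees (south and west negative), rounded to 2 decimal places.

-60.00, -40.00

Field G=6, R=17: +6·20° lon, +17·10° lat → SW at lon -60°, lat 80°.
Cell spans 20° lon × 10° lat.
west -60.00, east -40.00.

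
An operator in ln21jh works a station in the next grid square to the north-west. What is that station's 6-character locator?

LN21ii

Longitude subsquare j = 9; −1 → 8 = i.
Latitude subsquare h = 7; +1 → 8 = i.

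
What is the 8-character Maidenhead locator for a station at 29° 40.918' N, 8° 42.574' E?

JL49iq53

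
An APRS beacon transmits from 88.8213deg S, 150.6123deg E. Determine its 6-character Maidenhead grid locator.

QA51he

Shift to the Maidenhead origin (180°W, 90°S): lon 330.6123, lat 1.1787.
Field: 330.6123/20 → 16 → Q, 1.1787/10 → 0 → A; chars QA.
Square: 10.6123/2 → 5, 1.1787/1 → 1; chars 51.
Subsquare: 0.6123/0.0833333 → 7 → h, 0.1787/0.0416667 → 4 → e; chars he.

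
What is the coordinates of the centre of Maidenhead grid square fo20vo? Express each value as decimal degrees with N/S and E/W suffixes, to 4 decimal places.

50.6042° N, 74.2083° W

Field F=5, O=14: +5·20° lon, +14·10° lat → SW at lon -80°, lat 50°.
Square 2, 0: +2·2° lon, +0·1° lat → SW at lon -76°, lat 50°.
Subsquare v=21, o=14: +21·0.0833333° lon, +14·0.0416667° lat → SW at lon -74.25°, lat 50.5833°.
Cell spans 0.0833333° lon × 0.0416667° lat. Centre is SW corner plus half of each.
latitude 50.6042° N, longitude 74.2083° W.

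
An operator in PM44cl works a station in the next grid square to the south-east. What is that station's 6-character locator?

Longitude subsquare c = 2; +1 → 3 = d.
Latitude subsquare l = 11; −1 → 10 = k.

PM44dk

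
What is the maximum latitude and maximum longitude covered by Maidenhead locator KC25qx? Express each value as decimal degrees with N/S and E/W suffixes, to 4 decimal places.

64.0000° S, 25.4167° E

Field K=10, C=2: +10·20° lon, +2·10° lat → SW at lon 20°, lat -70°.
Square 2, 5: +2·2° lon, +5·1° lat → SW at lon 24°, lat -65°.
Subsquare q=16, x=23: +16·0.0833333° lon, +23·0.0416667° lat → SW at lon 25.3333°, lat -64.0417°.
Cell spans 0.0833333° lon × 0.0416667° lat. NE corner is SW corner plus one full cell.
latitude 64.0000° S, longitude 25.4167° E.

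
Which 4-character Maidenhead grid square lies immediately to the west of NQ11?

NQ01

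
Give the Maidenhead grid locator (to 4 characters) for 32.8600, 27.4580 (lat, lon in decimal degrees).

KM32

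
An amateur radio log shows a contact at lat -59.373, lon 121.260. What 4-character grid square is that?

PD00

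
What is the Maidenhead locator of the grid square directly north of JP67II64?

Latitude extended square 4; +1 → 5.
The longitude characters are unchanged.

JP67ii65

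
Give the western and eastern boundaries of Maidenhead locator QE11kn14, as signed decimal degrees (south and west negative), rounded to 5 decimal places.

142.84167, 142.85000

Field Q=16, E=4: +16·20° lon, +4·10° lat → SW at lon 140°, lat -50°.
Square 1, 1: +1·2° lon, +1·1° lat → SW at lon 142°, lat -49°.
Subsquare k=10, n=13: +10·0.0833333° lon, +13·0.0416667° lat → SW at lon 142.833°, lat -48.4583°.
Extended square 1, 4: +1·0.00833333° lon, +4·0.00416667° lat → SW at lon 142.842°, lat -48.4417°.
Cell spans 0.00833333° lon × 0.00416667° lat.
west 142.84167, east 142.85000.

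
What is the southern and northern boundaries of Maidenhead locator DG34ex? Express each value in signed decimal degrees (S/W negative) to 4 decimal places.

Field D=3, G=6: +3·20° lon, +6·10° lat → SW at lon -120°, lat -30°.
Square 3, 4: +3·2° lon, +4·1° lat → SW at lon -114°, lat -26°.
Subsquare e=4, x=23: +4·0.0833333° lon, +23·0.0416667° lat → SW at lon -113.667°, lat -25.0417°.
Cell spans 0.0833333° lon × 0.0416667° lat.
south -25.0417, north -25.0000.

-25.0417, -25.0000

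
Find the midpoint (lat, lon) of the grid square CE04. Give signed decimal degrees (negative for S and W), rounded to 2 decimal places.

-45.50, -139.00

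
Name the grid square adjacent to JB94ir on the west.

JB94hr

Longitude subsquare i = 8; −1 → 7 = h.
The latitude characters are unchanged.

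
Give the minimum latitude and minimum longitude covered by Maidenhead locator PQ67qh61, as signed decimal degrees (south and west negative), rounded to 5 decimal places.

Field P=15, Q=16: +15·20° lon, +16·10° lat → SW at lon 120°, lat 70°.
Square 6, 7: +6·2° lon, +7·1° lat → SW at lon 132°, lat 77°.
Subsquare q=16, h=7: +16·0.0833333° lon, +7·0.0416667° lat → SW at lon 133.333°, lat 77.2917°.
Extended square 6, 1: +6·0.00833333° lon, +1·0.00416667° lat → SW at lon 133.383°, lat 77.2958°.
latitude 77.29583, longitude 133.38333.

77.29583, 133.38333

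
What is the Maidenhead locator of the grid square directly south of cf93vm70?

CF93vl79

Latitude extended square 0; −1 → -1, wraps to 9, carry into subsquare.
Latitude subsquare m = 12; −1 → 11 = l.
The longitude characters are unchanged.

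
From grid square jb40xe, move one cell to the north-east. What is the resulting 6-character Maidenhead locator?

JB50af

Longitude subsquare x = 23; +1 → 24, wraps to 0 = a, carry into square.
Longitude square 4; +1 → 5.
Latitude subsquare e = 4; +1 → 5 = f.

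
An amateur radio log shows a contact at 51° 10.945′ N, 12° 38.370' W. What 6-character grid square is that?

Shift to the Maidenhead origin (180°W, 90°S): lon 167.3605, lat 141.1824.
Field: 167.3605/20 → 8 → I, 141.1824/10 → 14 → O; chars IO.
Square: 7.3605/2 → 3, 1.1824/1 → 1; chars 31.
Subsquare: 1.3605/0.0833333 → 16 → q, 0.1824/0.0416667 → 4 → e; chars qe.

IO31qe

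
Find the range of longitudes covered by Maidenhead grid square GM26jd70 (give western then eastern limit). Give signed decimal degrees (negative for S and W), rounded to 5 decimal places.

Field G=6, M=12: +6·20° lon, +12·10° lat → SW at lon -60°, lat 30°.
Square 2, 6: +2·2° lon, +6·1° lat → SW at lon -56°, lat 36°.
Subsquare j=9, d=3: +9·0.0833333° lon, +3·0.0416667° lat → SW at lon -55.25°, lat 36.125°.
Extended square 7, 0: +7·0.00833333° lon, +0·0.00416667° lat → SW at lon -55.1917°, lat 36.125°.
Cell spans 0.00833333° lon × 0.00416667° lat.
west -55.19167, east -55.18333.

-55.19167, -55.18333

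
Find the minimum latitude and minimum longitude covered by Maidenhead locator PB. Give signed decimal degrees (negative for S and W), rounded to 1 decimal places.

Field P=15, B=1: +15·20° lon, +1·10° lat → SW at lon 120°, lat -80°.
latitude -80.0, longitude 120.0.

-80.0, 120.0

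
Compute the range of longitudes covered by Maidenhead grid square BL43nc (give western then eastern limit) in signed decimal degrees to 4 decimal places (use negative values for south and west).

Field B=1, L=11: +1·20° lon, +11·10° lat → SW at lon -160°, lat 20°.
Square 4, 3: +4·2° lon, +3·1° lat → SW at lon -152°, lat 23°.
Subsquare n=13, c=2: +13·0.0833333° lon, +2·0.0416667° lat → SW at lon -150.917°, lat 23.0833°.
Cell spans 0.0833333° lon × 0.0416667° lat.
west -150.9167, east -150.8333.

-150.9167, -150.8333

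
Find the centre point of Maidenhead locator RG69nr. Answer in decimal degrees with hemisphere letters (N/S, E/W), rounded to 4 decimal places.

Field R=17, G=6: +17·20° lon, +6·10° lat → SW at lon 160°, lat -30°.
Square 6, 9: +6·2° lon, +9·1° lat → SW at lon 172°, lat -21°.
Subsquare n=13, r=17: +13·0.0833333° lon, +17·0.0416667° lat → SW at lon 173.083°, lat -20.2917°.
Cell spans 0.0833333° lon × 0.0416667° lat. Centre is SW corner plus half of each.
latitude 20.2708° S, longitude 173.1250° E.

20.2708° S, 173.1250° E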